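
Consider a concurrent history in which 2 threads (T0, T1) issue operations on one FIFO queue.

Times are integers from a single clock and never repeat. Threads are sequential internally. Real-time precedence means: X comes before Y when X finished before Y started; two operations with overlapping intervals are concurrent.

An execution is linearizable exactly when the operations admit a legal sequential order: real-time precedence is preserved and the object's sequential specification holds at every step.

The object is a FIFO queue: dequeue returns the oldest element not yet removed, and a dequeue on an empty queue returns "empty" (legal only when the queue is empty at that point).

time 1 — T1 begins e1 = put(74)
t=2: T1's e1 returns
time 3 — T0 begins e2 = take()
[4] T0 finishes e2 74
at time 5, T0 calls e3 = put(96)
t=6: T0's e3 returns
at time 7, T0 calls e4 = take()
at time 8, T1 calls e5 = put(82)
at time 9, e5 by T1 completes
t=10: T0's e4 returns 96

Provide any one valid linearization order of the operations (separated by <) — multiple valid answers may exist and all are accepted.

1. e1 put(74), leaving queue <74>
2. e2 take() → 74, leaving queue <>
3. e3 put(96), leaving queue <96>
4. e4 take() → 96, leaving queue <>
5. e5 put(82), leaving queue <82>

e1 < e2 < e3 < e4 < e5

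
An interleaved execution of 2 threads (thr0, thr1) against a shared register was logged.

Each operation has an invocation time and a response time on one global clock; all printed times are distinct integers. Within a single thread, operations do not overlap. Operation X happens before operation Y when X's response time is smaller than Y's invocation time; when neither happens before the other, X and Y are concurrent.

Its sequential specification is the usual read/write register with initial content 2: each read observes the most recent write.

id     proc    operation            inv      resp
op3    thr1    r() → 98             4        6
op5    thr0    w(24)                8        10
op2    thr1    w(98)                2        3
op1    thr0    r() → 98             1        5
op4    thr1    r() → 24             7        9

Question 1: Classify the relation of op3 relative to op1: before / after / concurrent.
concurrent

op3 spans [4,6], op1 spans [1,5]
the intervals overlap in both directions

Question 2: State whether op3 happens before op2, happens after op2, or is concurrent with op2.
after

op3 spans [4,6], op2 spans [2,3]
resp(op2)=3 < inv(op3)=4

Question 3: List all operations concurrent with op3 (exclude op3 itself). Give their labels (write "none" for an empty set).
op1

op3 spans [4,6]: anything still running between times 4 and 6 counts as concurrent
op1 [1,5]: concurrent
op2 [2,3]: before
op4 [7,9]: after
op5 [8,10]: after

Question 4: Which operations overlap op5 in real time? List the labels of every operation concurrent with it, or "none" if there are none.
op4

op5 spans [8,10]; an op avoiding the whole window 8..10 is ordered, any other is concurrent
op1 [1,5]: before
op2 [2,3]: before
op3 [4,6]: before
op4 [7,9]: concurrent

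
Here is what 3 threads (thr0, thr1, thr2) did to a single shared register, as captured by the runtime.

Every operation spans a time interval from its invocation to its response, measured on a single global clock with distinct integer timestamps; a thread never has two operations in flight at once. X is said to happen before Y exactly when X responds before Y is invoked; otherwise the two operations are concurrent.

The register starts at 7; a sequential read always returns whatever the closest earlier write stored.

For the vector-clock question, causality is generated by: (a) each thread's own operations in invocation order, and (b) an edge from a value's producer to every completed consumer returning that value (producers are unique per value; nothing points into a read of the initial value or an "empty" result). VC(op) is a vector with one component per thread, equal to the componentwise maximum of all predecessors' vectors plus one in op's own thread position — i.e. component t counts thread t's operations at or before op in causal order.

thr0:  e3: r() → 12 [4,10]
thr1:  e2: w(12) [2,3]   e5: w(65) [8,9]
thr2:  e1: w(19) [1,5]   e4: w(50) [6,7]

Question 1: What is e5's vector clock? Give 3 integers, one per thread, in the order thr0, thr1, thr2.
(0, 2, 0)

e1, invoked 1, has no incoming edges; only thr2's bump applies → (0, 0, 1)
e2, invoked 2, has no incoming edges; only thr1's bump applies → (0, 1, 0)
invoked at 6, e4 merges VC(e1)=(0, 0, 1) and bumps thr2's slot → (0, 0, 2)
invoked at 8, e5 merges VC(e2)=(0, 1, 0) and bumps thr1's slot → (0, 2, 0)
invoked at 4, e3 merges VC(e2)=(0, 1, 0) and bumps thr0's slot → (1, 1, 0)
target: VC(e5) = (0, 2, 0)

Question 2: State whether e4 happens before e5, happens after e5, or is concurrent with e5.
before

e4 spans [6,7], e5 spans [8,9]
resp(e4)=7 < inv(e5)=8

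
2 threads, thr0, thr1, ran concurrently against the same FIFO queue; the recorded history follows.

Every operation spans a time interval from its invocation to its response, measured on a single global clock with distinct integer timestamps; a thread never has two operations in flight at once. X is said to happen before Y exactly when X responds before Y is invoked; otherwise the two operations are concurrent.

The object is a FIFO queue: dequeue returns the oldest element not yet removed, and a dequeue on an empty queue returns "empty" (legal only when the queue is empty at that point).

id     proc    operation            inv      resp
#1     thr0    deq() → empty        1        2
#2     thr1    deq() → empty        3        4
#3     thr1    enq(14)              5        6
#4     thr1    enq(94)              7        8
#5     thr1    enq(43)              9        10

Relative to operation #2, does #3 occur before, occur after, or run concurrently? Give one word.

after

#3 spans [5,6], #2 spans [3,4]
resp(#2)=4 < inv(#3)=5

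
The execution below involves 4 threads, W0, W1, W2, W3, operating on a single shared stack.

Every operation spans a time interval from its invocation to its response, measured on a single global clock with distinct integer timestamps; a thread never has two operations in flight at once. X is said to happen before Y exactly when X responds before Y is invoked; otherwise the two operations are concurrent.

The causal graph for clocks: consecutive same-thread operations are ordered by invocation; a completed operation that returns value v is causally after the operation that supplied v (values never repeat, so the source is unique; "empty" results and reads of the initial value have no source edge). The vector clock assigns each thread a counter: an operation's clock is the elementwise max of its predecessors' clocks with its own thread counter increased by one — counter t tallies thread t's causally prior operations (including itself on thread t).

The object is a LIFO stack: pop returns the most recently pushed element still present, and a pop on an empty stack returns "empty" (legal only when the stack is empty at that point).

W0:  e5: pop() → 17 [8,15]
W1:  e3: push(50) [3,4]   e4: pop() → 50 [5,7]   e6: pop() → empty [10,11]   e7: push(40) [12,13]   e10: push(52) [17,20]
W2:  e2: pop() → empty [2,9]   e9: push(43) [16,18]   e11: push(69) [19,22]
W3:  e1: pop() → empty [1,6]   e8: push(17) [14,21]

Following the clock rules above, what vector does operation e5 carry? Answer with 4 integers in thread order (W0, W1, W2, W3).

(1, 0, 0, 2)

e1, invoked 1, has no incoming edges; only W3's bump applies → (0, 0, 0, 1)
e2, invoked 2, has no incoming edges; only W2's bump applies → (0, 0, 1, 0)
e3, invoked 3, has no incoming edges; only W1's bump applies → (0, 1, 0, 0)
e8, invoked 14, takes VC(e1)=(0, 0, 0, 1) under max, adds 1 for W3 → (0, 0, 0, 2)
e9, invoked 16, takes VC(e2)=(0, 0, 1, 0) under max, adds 1 for W2 → (0, 0, 2, 0)
e4, invoked 5, takes VC(e3)=(0, 1, 0, 0) under max, adds 1 for W1 → (0, 2, 0, 0)
e11, invoked 19, takes VC(e9)=(0, 0, 2, 0) under max, adds 1 for W2 → (0, 0, 3, 0)
e6, invoked 10, takes VC(e4)=(0, 2, 0, 0) under max, adds 1 for W1 → (0, 3, 0, 0)
e5, invoked 8, takes VC(e8)=(0, 0, 0, 2) under max, adds 1 for W0 → (1, 0, 0, 2)
e7, invoked 12, takes VC(e6)=(0, 3, 0, 0) under max, adds 1 for W1 → (0, 4, 0, 0)
e10, invoked 17, takes VC(e7)=(0, 4, 0, 0) under max, adds 1 for W1 → (0, 5, 0, 0)
target: VC(e5) = (1, 0, 0, 2)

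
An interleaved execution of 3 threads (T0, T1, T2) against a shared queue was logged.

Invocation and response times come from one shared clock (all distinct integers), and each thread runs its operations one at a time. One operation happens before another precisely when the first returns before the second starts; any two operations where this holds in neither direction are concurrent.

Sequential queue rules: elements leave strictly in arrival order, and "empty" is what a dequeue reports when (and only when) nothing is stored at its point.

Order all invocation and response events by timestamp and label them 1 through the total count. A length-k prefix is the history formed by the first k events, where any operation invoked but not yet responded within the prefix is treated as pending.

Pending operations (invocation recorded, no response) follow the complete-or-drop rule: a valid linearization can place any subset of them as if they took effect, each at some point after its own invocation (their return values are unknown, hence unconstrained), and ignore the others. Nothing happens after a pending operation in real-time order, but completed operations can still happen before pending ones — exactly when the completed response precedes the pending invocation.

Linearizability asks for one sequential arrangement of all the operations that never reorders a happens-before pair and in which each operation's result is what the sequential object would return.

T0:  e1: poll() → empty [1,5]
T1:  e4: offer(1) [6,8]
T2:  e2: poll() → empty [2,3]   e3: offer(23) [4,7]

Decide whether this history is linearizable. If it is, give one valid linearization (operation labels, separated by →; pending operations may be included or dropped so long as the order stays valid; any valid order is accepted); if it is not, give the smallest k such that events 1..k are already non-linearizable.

linearizable — witness: e1 → e2 → e3 → e4

1. e1 poll() → empty, leaving queue <>
2. e2 poll() → empty, leaving queue <>
3. e3 offer(23), leaving queue <23>
4. e4 offer(1), leaving queue <23,1>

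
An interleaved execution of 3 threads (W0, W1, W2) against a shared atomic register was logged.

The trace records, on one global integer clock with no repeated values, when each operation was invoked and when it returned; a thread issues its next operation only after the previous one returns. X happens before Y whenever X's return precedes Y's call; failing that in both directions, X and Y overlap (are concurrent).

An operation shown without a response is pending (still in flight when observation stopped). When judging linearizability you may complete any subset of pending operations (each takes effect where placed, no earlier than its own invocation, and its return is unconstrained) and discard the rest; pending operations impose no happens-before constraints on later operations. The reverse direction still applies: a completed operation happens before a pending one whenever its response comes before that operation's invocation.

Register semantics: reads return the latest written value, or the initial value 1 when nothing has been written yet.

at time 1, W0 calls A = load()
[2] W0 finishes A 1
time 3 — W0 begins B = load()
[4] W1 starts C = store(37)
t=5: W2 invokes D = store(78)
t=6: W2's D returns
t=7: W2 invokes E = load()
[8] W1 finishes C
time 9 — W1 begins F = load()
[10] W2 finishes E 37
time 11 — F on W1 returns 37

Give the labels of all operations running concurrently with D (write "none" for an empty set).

B, C

D spans [5,6]; an op avoiding the whole window 5..6 is ordered, any other is concurrent
A [1,2]: before
B [3,…): concurrent
C [4,8]: concurrent
E [7,10]: after
F [9,11]: after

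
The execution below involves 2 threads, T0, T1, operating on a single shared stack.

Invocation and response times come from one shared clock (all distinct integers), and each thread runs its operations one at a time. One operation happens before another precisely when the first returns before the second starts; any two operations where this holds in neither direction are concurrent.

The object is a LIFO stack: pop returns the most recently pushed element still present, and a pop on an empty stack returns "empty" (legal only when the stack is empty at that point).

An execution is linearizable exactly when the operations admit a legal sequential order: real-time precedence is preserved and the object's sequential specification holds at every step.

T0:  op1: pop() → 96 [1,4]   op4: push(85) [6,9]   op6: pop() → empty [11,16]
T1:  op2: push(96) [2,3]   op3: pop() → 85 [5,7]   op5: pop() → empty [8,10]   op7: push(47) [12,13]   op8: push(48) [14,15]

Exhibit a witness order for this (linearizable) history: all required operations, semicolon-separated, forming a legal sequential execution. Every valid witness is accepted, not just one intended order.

op2; op1; op4; op3; op5; op6; op7; op8

1. op2 push(96), leaving stack <96>
2. op1 pop() → 96, leaving stack <>
3. op4 push(85), leaving stack <85>
4. op3 pop() → 85, leaving stack <>
5. op5 pop() → empty, leaving stack <>
6. op6 pop() → empty, leaving stack <>
7. op7 push(47), leaving stack <47>
8. op8 push(48), leaving stack <47,48>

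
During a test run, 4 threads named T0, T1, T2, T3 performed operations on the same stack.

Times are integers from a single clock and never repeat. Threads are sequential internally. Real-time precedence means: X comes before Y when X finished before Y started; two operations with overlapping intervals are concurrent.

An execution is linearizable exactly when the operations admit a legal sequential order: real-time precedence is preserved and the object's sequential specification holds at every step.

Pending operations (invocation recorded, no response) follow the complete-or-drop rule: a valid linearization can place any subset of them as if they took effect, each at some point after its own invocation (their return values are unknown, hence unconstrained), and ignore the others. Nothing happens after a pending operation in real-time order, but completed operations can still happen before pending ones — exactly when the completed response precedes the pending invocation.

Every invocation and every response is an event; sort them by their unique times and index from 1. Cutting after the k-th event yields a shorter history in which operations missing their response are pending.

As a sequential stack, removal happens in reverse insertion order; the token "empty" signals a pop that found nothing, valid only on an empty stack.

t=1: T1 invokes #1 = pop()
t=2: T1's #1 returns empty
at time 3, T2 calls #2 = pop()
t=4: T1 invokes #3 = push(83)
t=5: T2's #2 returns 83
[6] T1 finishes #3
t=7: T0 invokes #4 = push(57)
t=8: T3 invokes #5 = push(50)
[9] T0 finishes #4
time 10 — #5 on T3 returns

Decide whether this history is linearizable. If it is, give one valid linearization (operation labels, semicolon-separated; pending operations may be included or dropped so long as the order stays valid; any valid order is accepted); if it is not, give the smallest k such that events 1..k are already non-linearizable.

linearizable — witness: #1; #3; #2; #4; #5

1. #1 pop() → empty, leaving stack <>
2. #3 push(83), leaving stack <83>
3. #2 pop() → 83, leaving stack <>
4. #4 push(57), leaving stack <57>
5. #5 push(50), leaving stack <57,50>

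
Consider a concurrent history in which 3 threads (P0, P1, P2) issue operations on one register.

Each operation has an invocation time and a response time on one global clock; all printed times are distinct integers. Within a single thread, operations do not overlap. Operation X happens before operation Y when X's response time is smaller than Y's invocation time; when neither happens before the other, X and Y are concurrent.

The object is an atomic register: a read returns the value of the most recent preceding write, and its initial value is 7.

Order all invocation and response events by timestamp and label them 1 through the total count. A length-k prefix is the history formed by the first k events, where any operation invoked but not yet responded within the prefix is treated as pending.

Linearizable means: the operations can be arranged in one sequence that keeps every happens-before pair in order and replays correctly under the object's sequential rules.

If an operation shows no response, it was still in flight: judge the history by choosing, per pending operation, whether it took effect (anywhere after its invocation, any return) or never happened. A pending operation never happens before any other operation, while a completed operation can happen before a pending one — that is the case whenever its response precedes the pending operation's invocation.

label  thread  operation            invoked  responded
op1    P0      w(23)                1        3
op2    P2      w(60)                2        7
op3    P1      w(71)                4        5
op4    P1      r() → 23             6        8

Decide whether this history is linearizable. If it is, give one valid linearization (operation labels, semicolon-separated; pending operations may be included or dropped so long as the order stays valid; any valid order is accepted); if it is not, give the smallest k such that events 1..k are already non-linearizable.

not linearizable — minimal violating prefix: 8 events

cut after 7 events: linearizable; cut after 8 events (op4 responds, time 8): not linearizable
no legal order exists: 4 real-time-consistent candidates over 4 completed register operations, all rejected
one such order, op1, op2, op3, op4, breaks at step 4 where op4 r() → 23 is illegal
one such order, op1, op3, op2, op4, breaks at step 4 where op4 r() → 23 is illegal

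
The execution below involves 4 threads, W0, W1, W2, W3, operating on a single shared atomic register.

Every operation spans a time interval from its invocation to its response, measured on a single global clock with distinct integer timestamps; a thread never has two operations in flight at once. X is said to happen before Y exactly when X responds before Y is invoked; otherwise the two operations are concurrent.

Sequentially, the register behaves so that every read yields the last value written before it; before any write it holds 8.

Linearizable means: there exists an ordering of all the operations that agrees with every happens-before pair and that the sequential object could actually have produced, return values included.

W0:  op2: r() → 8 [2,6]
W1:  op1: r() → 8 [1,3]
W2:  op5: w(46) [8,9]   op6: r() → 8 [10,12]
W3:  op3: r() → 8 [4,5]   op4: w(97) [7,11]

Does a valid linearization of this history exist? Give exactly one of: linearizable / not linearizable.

already the first 12 events (up to op6's response at time 12) admit no linearization; the first 11 still do
all 9 real-time-respecting orders fail — 6 completed atomic register operations, no legal replay
one such order, op1, op2, op3, op4, op5, op6, breaks at step 6 where op6 r() → 8 is illegal
one such order, op1, op2, op3, op5, op4, op6, breaks at step 6 where op6 r() → 8 is illegal

not linearizable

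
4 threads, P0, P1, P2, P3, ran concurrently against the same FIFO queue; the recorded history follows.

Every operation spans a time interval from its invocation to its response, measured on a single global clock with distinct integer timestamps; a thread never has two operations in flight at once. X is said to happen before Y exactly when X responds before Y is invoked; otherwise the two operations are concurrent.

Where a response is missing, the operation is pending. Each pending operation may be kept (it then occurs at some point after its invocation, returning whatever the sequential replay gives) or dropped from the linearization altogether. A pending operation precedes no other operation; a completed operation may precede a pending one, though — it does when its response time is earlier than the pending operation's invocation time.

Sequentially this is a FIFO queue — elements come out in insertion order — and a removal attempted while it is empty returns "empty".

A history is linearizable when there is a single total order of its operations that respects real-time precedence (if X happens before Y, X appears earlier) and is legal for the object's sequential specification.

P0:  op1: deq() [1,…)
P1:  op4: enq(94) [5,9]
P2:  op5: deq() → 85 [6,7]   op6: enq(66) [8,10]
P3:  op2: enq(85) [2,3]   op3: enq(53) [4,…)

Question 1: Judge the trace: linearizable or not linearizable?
linearizable

one valid linearization: op1, op2, op3, op4, op5, op6
1. op1 deq() (pending, included), leaving queue <>
2. op2 enq(85), leaving queue <85>
3. op3 enq(53) (pending, included), leaving queue <85,53>
4. op4 enq(94), leaving queue <85,53,94>
5. op5 deq() → 85, leaving queue <53,94>
6. op6 enq(66), leaving queue <53,94,66>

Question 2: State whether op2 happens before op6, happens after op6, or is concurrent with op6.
before

op2 spans [2,3], op6 spans [8,10]
resp(op2)=3 < inv(op6)=8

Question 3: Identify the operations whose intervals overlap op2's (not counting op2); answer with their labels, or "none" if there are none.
op1

op2 spans [2,3]; an op avoiding the whole window 2..3 is ordered, any other is concurrent
op1 [1,…): concurrent
op3 [4,…): after
op4 [5,9]: after
op5 [6,7]: after
op6 [8,10]: after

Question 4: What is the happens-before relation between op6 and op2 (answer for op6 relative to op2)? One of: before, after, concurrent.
after

op6 spans [8,10], op2 spans [2,3]
resp(op2)=3 < inv(op6)=8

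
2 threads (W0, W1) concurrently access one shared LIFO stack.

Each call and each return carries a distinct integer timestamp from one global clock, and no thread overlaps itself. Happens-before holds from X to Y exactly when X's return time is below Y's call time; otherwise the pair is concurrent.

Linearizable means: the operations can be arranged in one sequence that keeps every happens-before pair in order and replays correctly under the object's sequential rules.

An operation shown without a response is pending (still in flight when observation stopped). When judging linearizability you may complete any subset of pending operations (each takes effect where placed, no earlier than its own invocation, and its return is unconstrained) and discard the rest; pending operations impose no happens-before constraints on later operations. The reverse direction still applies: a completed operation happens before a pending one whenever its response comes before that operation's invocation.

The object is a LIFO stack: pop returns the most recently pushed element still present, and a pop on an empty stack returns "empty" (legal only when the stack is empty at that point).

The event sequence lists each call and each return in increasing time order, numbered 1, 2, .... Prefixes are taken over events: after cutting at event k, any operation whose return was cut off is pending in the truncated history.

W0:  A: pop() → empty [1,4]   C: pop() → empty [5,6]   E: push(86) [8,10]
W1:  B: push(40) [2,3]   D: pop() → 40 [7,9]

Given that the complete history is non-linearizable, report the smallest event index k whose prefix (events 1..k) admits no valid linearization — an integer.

events 1..5 are linearizable, e.g. via A, B:
after step 1 (A pop() → empty): stack <>
after step 2 (B push(40)): stack <40>
once event 6 joins (C's response, time 6), exhaustive search finds no witness
for example A, B, C fails at step 3: C pop() → empty is not legal there
for example B, A, C fails at step 2: A pop() → empty is not legal there

6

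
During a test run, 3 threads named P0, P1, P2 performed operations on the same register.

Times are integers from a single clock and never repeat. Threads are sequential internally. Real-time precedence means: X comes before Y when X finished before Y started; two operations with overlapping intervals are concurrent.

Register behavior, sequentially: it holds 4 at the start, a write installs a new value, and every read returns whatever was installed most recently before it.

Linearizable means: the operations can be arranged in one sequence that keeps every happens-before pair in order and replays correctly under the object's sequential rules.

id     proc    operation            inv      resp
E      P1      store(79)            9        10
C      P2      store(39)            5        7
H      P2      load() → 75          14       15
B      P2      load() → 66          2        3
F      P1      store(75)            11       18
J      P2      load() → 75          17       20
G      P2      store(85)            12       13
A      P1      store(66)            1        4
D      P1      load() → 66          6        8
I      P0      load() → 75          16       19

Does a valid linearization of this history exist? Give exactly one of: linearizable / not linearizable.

a witness: A, B, D, C, E, G, F, H, I, J
1. A store(66), leaving value 66
2. B load() → 66, leaving value 66
3. D load() → 66, leaving value 66
4. C store(39), leaving value 39
5. E store(79), leaving value 79
6. G store(85), leaving value 85
7. F store(75), leaving value 75
8. H load() → 75, leaving value 75
9. I load() → 75, leaving value 75
10. J load() → 75, leaving value 75

linearizable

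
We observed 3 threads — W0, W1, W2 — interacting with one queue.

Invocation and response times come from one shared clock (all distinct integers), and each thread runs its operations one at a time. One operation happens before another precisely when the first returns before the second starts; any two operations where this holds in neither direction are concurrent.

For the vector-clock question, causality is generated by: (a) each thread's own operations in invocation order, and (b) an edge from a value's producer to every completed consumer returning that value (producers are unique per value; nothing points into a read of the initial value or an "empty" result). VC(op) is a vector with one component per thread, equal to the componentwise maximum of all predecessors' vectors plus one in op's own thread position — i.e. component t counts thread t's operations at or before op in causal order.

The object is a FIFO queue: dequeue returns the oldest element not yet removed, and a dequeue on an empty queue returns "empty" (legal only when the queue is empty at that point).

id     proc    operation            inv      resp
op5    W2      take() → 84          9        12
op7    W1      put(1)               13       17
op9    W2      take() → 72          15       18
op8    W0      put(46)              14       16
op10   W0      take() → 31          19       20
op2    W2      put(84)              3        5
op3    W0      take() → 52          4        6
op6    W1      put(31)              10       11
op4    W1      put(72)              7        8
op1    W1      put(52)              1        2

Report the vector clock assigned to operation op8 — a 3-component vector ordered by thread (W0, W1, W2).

no predecessors for op2 (invoked 3): W2 increments from zero → (0, 0, 1)
no predecessors for op1 (invoked 1): W1 increments from zero → (0, 1, 0)
invoked at 9, op5 merges VC(op2)=(0, 0, 1) and bumps W2's slot → (0, 0, 2)
invoked at 7, op4 merges VC(op1)=(0, 1, 0) and bumps W1's slot → (0, 2, 0)
invoked at 4, op3 merges VC(op1)=(0, 1, 0) and bumps W0's slot → (1, 1, 0)
invoked at 10, op6 merges VC(op4)=(0, 2, 0) and bumps W1's slot → (0, 3, 0)
invoked at 14, op8 merges VC(op3)=(1, 1, 0) and bumps W0's slot → (2, 1, 0)
invoked at 13, op7 merges VC(op6)=(0, 3, 0) and bumps W1's slot → (0, 4, 0)
invoked at 15, op9 merges VC(op4)=(0, 2, 0), VC(op5)=(0, 0, 2) and bumps W2's slot → (0, 2, 3)
invoked at 19, op10 merges VC(op6)=(0, 3, 0), VC(op8)=(2, 1, 0) and bumps W0's slot → (3, 3, 0)
target: VC(op8) = (2, 1, 0)

(2, 1, 0)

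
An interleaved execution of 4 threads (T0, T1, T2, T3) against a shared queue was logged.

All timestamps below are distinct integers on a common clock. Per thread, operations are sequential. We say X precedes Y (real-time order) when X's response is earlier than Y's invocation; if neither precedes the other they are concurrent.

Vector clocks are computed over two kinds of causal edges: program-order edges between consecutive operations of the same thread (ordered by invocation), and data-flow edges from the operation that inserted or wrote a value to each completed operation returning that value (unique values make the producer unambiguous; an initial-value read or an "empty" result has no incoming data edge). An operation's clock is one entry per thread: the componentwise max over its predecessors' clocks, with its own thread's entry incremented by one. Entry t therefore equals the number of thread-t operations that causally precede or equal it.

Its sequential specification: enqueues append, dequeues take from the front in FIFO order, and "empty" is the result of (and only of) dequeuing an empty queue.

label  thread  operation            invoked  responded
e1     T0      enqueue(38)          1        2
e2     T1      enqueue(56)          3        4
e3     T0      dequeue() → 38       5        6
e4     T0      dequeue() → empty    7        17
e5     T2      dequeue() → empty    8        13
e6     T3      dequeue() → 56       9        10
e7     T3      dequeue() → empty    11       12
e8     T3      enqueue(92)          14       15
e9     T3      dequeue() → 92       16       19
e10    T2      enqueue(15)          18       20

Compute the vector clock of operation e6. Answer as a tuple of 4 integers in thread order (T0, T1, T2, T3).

(0, 1, 0, 1)

invoked at 8, e5 has no predecessors; its own T2 bump gives (0, 0, 1, 0)
invoked at 3, e2 has no predecessors; its own T1 bump gives (0, 1, 0, 0)
invoked at 1, e1 has no predecessors; its own T0 bump gives (1, 0, 0, 0)
merge at e10 (invoked 18): VC(e5)=(0, 0, 1, 0), own-thread bump on T2 → (0, 0, 2, 0)
merge at e6 (invoked 9): VC(e2)=(0, 1, 0, 0), own-thread bump on T3 → (0, 1, 0, 1)
merge at e3 (invoked 5): VC(e1)=(1, 0, 0, 0), own-thread bump on T0 → (2, 0, 0, 0)
merge at e7 (invoked 11): VC(e6)=(0, 1, 0, 1), own-thread bump on T3 → (0, 1, 0, 2)
merge at e4 (invoked 7): VC(e3)=(2, 0, 0, 0), own-thread bump on T0 → (3, 0, 0, 0)
merge at e8 (invoked 14): VC(e7)=(0, 1, 0, 2), own-thread bump on T3 → (0, 1, 0, 3)
merge at e9 (invoked 16): VC(e8)=(0, 1, 0, 3), own-thread bump on T3 → (0, 1, 0, 4)
target: VC(e6) = (0, 1, 0, 1)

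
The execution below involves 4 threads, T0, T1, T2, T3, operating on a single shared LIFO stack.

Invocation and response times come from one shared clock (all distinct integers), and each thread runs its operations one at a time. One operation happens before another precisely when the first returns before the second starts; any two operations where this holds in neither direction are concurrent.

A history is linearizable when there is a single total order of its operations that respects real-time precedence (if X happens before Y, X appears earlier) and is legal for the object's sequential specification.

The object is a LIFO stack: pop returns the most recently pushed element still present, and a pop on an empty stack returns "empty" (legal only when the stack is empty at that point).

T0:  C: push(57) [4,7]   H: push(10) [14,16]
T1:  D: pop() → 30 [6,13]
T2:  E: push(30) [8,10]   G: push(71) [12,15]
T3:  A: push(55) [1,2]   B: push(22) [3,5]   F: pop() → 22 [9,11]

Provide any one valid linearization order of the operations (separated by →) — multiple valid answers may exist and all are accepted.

A → C → B → E → D → F → G → H

after step 1 (A push(55)): stack <55>
after step 2 (C push(57)): stack <55,57>
after step 3 (B push(22)): stack <55,57,22>
after step 4 (E push(30)): stack <55,57,22,30>
after step 5 (D pop() → 30): stack <55,57,22>
after step 6 (F pop() → 22): stack <55,57>
after step 7 (G push(71)): stack <55,57,71>
after step 8 (H push(10)): stack <55,57,71,10>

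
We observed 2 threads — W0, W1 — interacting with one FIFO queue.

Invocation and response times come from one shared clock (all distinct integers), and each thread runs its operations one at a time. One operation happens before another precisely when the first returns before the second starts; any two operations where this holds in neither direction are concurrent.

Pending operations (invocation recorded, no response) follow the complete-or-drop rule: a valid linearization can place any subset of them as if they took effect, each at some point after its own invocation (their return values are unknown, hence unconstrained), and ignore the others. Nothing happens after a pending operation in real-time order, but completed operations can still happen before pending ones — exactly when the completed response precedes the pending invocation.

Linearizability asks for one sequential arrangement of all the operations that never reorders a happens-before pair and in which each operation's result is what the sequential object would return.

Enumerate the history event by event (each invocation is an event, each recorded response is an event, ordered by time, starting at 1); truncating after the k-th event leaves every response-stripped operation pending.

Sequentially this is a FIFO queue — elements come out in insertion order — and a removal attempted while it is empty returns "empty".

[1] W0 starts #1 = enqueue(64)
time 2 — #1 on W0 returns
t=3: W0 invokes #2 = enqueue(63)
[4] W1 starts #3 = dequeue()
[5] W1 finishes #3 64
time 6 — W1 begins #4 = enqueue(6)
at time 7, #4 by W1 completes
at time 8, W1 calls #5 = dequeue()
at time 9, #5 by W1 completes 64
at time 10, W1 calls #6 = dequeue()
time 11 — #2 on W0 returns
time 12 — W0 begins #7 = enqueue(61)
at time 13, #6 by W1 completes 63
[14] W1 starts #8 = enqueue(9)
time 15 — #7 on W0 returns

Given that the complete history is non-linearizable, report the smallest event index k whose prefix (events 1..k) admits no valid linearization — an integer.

9

one valid order for events 1..8 is #1, #2, #3, #4:
step 1: #1 enqueue(64) — queue <64>
step 2: #2 enqueue(63) (pending, included) — queue <64,63>
step 3: #3 dequeue() → 64 — queue <63>
step 4: #4 enqueue(6) — queue <63,6>
once event 9 joins (#5's response, time 9), exhaustive search finds no witness
every completion of the 1 pending operation (#2) was checked; none linearizes
e.g. #1, #3, #4, #5 (pending dropped): illegal at step 4, since #5 dequeue() → 64 cannot apply there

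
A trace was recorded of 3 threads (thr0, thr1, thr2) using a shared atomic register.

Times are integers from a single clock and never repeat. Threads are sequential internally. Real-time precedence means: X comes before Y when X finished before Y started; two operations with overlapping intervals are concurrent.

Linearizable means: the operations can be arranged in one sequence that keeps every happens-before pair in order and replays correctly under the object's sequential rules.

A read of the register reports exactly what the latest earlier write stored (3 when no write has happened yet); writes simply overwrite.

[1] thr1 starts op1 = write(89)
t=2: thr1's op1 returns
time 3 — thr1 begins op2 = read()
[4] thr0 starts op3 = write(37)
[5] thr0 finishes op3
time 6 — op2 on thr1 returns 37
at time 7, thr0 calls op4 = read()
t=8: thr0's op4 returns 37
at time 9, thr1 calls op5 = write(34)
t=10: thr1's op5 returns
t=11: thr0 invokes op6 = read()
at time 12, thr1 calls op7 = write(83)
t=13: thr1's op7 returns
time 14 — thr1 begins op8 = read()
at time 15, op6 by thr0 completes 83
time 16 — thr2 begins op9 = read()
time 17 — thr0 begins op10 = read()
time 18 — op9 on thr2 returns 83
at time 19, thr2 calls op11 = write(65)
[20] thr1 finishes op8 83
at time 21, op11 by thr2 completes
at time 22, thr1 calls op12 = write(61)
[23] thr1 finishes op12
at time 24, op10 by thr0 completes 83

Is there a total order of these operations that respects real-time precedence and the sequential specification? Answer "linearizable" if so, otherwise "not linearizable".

linearizable

one valid linearization: op1, op3, op2, op4, op5, op7, op6, op8, op9, op10, op11, op12
1. op1 write(89), leaving value 89
2. op3 write(37), leaving value 37
3. op2 read() → 37, leaving value 37
4. op4 read() → 37, leaving value 37
5. op5 write(34), leaving value 34
6. op7 write(83), leaving value 83
7. op6 read() → 83, leaving value 83
8. op8 read() → 83, leaving value 83
9. op9 read() → 83, leaving value 83
10. op10 read() → 83, leaving value 83
11. op11 write(65), leaving value 65
12. op12 write(61), leaving value 61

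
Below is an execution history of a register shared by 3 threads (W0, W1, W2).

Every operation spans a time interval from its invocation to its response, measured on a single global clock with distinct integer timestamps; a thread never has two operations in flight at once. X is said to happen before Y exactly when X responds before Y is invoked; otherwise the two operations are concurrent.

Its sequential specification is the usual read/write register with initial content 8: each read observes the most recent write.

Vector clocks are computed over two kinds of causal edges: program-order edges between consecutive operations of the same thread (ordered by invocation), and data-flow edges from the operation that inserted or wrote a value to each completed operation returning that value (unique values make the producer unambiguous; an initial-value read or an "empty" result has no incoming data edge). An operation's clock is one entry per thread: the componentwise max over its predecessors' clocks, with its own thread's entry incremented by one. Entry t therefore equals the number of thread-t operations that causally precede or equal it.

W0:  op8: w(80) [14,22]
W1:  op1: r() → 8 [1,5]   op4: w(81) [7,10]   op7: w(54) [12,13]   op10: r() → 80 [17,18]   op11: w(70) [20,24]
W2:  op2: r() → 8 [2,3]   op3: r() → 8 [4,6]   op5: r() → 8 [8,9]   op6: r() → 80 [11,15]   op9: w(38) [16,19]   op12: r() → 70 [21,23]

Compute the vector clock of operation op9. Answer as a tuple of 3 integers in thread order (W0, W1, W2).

invoked at 2, op2 has no predecessors; its own W2 bump gives (0, 0, 1)
invoked at 1, op1 has no predecessors; its own W1 bump gives (0, 1, 0)
invoked at 14, op8 has no predecessors; its own W0 bump gives (1, 0, 0)
invoked at 4, op3 merges VC(op2)=(0, 0, 1) and bumps W2's slot → (0, 0, 2)
invoked at 7, op4 merges VC(op1)=(0, 1, 0) and bumps W1's slot → (0, 2, 0)
invoked at 8, op5 merges VC(op3)=(0, 0, 2) and bumps W2's slot → (0, 0, 3)
invoked at 12, op7 merges VC(op4)=(0, 2, 0) and bumps W1's slot → (0, 3, 0)
invoked at 11, op6 merges VC(op5)=(0, 0, 3), VC(op8)=(1, 0, 0) and bumps W2's slot → (1, 0, 4)
invoked at 17, op10 merges VC(op7)=(0, 3, 0), VC(op8)=(1, 0, 0) and bumps W1's slot → (1, 4, 0)
invoked at 16, op9 merges VC(op6)=(1, 0, 4) and bumps W2's slot → (1, 0, 5)
invoked at 20, op11 merges VC(op10)=(1, 4, 0) and bumps W1's slot → (1, 5, 0)
invoked at 21, op12 merges VC(op9)=(1, 0, 5), VC(op11)=(1, 5, 0) and bumps W2's slot → (1, 5, 6)
target: VC(op9) = (1, 0, 5)

(1, 0, 5)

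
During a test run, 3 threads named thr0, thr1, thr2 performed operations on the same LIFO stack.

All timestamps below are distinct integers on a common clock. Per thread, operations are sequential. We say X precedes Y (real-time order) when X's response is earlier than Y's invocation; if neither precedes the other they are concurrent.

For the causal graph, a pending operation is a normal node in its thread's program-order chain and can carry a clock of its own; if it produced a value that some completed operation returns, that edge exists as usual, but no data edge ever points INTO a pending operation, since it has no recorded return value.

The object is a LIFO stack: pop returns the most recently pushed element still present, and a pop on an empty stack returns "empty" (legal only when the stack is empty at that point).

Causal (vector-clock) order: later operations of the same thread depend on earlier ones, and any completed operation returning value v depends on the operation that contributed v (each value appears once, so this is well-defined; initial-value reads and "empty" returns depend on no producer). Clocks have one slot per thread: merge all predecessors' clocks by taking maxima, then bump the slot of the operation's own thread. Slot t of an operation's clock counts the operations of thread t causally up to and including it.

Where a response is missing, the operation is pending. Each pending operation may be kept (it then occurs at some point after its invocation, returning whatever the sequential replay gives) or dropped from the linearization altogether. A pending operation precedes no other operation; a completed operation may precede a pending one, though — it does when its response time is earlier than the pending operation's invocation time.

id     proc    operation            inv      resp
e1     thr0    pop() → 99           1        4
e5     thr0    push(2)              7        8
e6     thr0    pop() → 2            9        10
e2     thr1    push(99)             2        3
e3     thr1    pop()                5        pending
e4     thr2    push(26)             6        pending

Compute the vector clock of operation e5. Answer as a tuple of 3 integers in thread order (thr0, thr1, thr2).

(2, 1, 0)

e4, invoked 6, has no incoming edges; only thr2's bump applies → (0, 0, 1)
e2, invoked 2, has no incoming edges; only thr1's bump applies → (0, 1, 0)
from VC(e2)=(0, 1, 0), e3 (invoked 5) maxes components and bumps thr1 → (0, 2, 0)
from VC(e2)=(0, 1, 0), e1 (invoked 1) maxes components and bumps thr0 → (1, 1, 0)
from VC(e1)=(1, 1, 0), e5 (invoked 7) maxes components and bumps thr0 → (2, 1, 0)
from VC(e5)=(2, 1, 0), e6 (invoked 9) maxes components and bumps thr0 → (3, 1, 0)
target: VC(e5) = (2, 1, 0)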